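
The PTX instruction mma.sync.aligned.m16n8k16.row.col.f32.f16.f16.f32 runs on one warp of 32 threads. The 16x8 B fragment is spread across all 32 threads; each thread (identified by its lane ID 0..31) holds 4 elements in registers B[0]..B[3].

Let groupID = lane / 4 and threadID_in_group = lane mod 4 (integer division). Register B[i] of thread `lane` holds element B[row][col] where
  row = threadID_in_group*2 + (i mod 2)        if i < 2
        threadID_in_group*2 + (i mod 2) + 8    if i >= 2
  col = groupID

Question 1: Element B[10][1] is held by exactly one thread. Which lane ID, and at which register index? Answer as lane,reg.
5,2

c: 1->gid=1  r: 10->r8=1,tid=1,i&1=0
L=1*4+1=5  i=1*2+0=2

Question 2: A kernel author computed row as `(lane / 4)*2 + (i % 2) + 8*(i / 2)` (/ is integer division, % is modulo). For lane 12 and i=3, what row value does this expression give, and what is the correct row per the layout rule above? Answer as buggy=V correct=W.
`(lane / 4)*2 + (i % 2) + 8*(i / 2)`[12,3]→15
L=12→G=12>>2=3, T=12&3=0
[3]→row 0·2+1+8=9  col G=3
row: 15 vs 9

buggy=15 correct=9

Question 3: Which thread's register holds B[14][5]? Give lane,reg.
c: 5->gid=5  r: 14->r8=1,tid=3,i&1=0
L=5*4+3=23  i=1*2+0=2

23,2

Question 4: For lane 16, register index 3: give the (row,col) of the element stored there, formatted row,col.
L=16->g=16>>2=4, t=16&3=0
[3]->row 0·2+1+8=9  col g=4

9,4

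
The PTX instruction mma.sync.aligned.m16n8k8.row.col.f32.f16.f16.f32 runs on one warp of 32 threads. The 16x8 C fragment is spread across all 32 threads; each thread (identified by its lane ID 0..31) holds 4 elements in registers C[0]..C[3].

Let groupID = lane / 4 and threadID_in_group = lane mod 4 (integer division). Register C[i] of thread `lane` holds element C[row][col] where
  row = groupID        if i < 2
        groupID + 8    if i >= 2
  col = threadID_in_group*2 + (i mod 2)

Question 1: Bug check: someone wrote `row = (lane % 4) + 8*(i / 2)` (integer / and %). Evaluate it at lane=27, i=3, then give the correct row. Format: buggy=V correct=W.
buggy=11 correct=14

`(lane % 4) + 8*(i / 2)`[27,3]=>11
L=27=>grp=27>>2=6, tig=27&3=3
[3]=>row 6+8=14  col 3·2+1=7
row: 11 vs 14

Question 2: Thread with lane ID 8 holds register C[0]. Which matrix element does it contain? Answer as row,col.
lane 8: grp=2 (8/4), tig=0 (8%4)
i=0: r=2+0=2, c=0*2+0=0

2,0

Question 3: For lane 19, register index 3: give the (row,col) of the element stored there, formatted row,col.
lane 19⇒19/4=4, 19 mod 4=3
i=3  r:4+8⇒12  c:2·3+1⇒7

12,7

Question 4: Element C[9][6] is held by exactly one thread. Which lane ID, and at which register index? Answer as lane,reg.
r=9→G=1,rhi=1  c=6→T=3,p=0
L=1*4+3=7  i=1*2+0=2

7,2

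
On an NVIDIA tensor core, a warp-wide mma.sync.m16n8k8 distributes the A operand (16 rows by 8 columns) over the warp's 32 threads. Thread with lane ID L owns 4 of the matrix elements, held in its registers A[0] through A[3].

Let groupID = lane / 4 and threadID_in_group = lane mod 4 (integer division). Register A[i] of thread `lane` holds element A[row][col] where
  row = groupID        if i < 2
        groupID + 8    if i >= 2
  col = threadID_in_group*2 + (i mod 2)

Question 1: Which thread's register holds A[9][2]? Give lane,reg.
r=9->g=1,rb=1  c=2->t=1,b0=0
L=1*4+1=5  i=1*2+0=2

5,2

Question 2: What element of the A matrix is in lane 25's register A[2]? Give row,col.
L=25->g=25>>2=6, t=25&3=1
[2]->row 6+8=14  col 1·2+0=2

14,2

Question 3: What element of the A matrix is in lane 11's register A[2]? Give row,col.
10,6

lane 11=>11/4=2, 11 mod 4=3
i=2  r:2+8=>10  c:2·3+0=>6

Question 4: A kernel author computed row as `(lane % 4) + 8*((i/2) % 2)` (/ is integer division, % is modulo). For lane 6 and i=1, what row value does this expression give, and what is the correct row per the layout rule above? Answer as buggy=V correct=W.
`(lane % 4) + 8*((i/2) % 2)`[6,1]->2
L=6->g=6>>2=1, t=6&3=2
[1]->row 1+0=1  col 2·2+1=5
row: 2 vs 1

buggy=2 correct=1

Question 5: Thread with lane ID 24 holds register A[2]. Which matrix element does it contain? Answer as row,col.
14,0

24: gid=6,tid=0
[2] (6+8,0*2+0) = (14,0)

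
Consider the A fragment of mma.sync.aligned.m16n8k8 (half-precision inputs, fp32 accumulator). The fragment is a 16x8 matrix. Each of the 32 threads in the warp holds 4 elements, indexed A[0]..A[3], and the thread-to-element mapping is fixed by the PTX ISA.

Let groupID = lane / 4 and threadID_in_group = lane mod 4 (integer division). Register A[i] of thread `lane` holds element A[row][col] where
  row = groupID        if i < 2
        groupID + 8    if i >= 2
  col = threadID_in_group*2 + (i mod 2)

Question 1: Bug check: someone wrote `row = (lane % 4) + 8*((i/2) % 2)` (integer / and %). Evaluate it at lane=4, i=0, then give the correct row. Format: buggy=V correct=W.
buggy=0 correct=1

`(lane % 4) + 8*((i/2) % 2)`[4,0]->0
lane 4->4/4=1, 4 mod 4=0
i=0  r:1+0->1  c:2·0+0->0
row: 0 vs 1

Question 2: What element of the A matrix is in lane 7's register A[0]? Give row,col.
lane 7: gr=1 (7/4), th=3 (7%4)
i=0: r=1+0=1, c=3*2+0=6

1,6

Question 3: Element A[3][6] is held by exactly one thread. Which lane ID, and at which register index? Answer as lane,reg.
15,0

r=3⇒gr=3,Rb=0  c=6⇒th=3,odd=0
L=3*4+3=15  i=0*2+0=0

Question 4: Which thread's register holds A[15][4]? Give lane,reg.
r=15⇒gr=7,Rb=1  c=4⇒th=2,odd=0
L=7*4+2=30  i=1*2+0=2

30,2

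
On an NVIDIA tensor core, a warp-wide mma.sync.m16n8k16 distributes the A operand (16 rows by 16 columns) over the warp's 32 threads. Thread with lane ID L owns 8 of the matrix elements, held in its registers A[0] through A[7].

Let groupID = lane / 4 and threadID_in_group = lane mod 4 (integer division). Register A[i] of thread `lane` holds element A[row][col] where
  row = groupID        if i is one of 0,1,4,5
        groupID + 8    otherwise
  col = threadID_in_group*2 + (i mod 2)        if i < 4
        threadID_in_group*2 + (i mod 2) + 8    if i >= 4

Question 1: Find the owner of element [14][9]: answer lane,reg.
r=14⇒gr=6,Rb=1  c=9⇒Cb=1,th=0,odd=1
L=6*4+0=24  i=1*4+1*2+1=7

24,7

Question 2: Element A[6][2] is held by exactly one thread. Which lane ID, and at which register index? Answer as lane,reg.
25,0

r=6->g=6,rb=0  c=2->cb=0,t=1,b0=0
L=6*4+1=25  i=0*4+0*2+0=0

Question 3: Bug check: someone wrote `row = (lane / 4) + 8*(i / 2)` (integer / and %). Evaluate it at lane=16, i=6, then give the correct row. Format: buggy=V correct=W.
buggy=28 correct=12

`(lane / 4) + 8*(i / 2)`[16,6]->28
lane 16: gid=4 (16/4), tid=0 (16%4)
i=6: r=4+8=12, c=0*2+0+8=8
row: 28 vs 12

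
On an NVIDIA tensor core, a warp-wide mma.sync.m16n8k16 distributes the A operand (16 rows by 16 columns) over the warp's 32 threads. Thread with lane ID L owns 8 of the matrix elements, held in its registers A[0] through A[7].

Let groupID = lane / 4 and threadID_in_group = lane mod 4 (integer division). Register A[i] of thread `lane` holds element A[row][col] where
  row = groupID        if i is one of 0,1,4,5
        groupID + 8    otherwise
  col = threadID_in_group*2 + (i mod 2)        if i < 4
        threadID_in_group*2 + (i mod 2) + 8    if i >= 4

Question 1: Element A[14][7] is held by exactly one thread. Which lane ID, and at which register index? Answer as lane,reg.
r=14→G=6,rhi=1  c=7→chi=0,T=3,p=1
L=6*4+3=27  i=0*4+1*2+1=3

27,3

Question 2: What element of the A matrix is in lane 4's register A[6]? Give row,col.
lane 4: gr=1 (4/4), th=0 (4%4)
i=6: r=1+8=9, c=0*2+0+8=8

9,8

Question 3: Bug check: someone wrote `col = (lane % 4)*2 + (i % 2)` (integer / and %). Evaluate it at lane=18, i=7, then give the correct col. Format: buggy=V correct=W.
buggy=5 correct=13

`(lane % 4)*2 + (i % 2)`[18,7]->5
18: g=4,t=2
[7] (4+8,2*2+1+8) = (12,13)
col: 5 vs 13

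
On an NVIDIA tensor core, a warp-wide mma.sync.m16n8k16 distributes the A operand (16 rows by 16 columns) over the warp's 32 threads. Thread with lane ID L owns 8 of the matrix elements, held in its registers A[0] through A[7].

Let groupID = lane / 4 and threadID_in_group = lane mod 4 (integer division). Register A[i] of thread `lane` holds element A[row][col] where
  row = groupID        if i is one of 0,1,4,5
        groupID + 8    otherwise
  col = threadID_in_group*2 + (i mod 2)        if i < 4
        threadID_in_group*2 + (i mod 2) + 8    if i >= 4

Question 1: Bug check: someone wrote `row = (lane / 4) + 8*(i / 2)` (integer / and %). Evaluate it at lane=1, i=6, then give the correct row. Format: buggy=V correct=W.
`(lane / 4) + 8*(i / 2)`[1,6]→24
1: G=0,T=1
[6] (0+8,1*2+0+8) = (8,10)
row: 24 vs 8

buggy=24 correct=8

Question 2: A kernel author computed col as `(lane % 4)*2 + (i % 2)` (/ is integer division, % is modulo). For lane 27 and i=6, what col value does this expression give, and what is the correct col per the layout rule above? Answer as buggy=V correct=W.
buggy=6 correct=14

`(lane % 4)*2 + (i % 2)`[27,6]=>6
27: grp=6,tig=3
[6] (6+8,3*2+0+8) = (14,14)
col: 6 vs 14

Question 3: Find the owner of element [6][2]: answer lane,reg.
r:6=>grp=6,rB=0  c:2=>cB=0,tig=1,lo=0
L=6*4+1=25  i=0*4+0*2+0=0

25,0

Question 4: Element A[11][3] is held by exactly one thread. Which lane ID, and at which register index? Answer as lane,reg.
r=11->g=3,rb=1  c=3->cb=0,t=1,b0=1
L=3*4+1=13  i=0*4+1*2+1=3

13,3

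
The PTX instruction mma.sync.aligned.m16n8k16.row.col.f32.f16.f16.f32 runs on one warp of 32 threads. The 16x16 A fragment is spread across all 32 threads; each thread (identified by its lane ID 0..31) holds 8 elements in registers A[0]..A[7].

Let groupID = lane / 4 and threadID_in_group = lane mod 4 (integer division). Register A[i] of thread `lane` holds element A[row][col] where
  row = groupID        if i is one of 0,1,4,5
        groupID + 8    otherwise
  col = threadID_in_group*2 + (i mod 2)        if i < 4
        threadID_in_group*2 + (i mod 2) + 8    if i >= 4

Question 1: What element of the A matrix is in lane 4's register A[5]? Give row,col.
1,9

4: g=1,t=0
[5] (1+0,0*2+1+8) = (1,9)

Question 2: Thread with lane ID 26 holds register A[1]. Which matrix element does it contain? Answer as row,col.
lane 26: g=6 (26/4), t=2 (26%4)
i=1: r=6+0=6, c=2*2+1+0=5

6,5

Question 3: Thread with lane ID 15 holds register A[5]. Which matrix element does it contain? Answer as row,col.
3,15

15: grp=3,tig=3
[5] (3+0,3*2+1+8) = (3,15)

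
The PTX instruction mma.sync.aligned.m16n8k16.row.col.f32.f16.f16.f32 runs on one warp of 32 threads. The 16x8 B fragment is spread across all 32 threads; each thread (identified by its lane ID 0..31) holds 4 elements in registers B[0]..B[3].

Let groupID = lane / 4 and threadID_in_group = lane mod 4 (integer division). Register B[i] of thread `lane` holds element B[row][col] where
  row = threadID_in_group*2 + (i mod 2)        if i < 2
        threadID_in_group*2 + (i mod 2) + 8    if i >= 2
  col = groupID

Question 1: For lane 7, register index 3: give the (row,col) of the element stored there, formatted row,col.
lane 7⇒7/4=1, 7 mod 4=3
i=3  r:2·3+1+8⇒15  c:1

15,1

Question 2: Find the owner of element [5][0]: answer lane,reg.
2,1

c=0->g=0  r=5->rb=0,t=2,b0=1
L=0*4+2=2  i=0*2+1=1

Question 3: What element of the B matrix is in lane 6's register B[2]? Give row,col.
lane 6: gid=1 (6/4), tid=2 (6%4)
i=2: r=2*2+0+8=12, c=gid=1

12,1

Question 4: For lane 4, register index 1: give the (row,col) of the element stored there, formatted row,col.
1,1

lane 4: g=1 (4/4), t=0 (4%4)
i=1: r=0*2+1+0=1, c=g=1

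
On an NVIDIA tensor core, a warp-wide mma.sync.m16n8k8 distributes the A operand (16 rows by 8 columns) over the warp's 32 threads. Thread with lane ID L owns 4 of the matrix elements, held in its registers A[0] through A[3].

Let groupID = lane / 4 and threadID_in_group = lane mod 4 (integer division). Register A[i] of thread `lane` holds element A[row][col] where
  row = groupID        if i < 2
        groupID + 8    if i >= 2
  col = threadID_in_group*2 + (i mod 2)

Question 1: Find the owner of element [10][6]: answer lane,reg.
r: 10->gid=2,r8=1  c: 6->tid=3,i&1=0
L=2*4+3=11  i=1*2+0=2

11,2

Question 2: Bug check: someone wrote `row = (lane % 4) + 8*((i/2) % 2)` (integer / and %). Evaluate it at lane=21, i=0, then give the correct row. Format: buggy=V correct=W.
`(lane % 4) + 8*((i/2) % 2)`[21,0]⇒1
lane 21⇒21/4=5, 21 mod 4=1
i=0  r:5+0⇒5  c:2·1+0⇒2
row: 1 vs 5

buggy=1 correct=5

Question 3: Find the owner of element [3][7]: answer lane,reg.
15,1

r=3⇒gr=3,Rb=0  c=7⇒th=3,odd=1
L=3*4+3=15  i=0*2+1=1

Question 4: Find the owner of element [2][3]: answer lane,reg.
9,1

r=2⇒gr=2,Rb=0  c=3⇒th=1,odd=1
L=2*4+1=9  i=0*2+1=1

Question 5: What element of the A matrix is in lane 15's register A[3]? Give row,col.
11,7

15: gid=3,tid=3
[3] (3+8,3*2+1) = (11,7)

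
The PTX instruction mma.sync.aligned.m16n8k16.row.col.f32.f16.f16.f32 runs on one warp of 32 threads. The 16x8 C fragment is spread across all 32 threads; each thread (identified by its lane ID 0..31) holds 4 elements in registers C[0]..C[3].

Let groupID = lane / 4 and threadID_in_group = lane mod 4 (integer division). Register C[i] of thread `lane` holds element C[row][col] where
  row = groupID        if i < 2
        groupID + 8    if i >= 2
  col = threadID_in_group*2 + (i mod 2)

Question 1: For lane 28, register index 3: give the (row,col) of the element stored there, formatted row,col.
lane 28->28/4=7, 28 mod 4=0
i=3  r:7+8->15  c:2·0+1->1

15,1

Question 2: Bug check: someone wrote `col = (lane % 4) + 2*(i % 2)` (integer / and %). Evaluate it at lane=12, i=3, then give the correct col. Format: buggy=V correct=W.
buggy=2 correct=1

`(lane % 4) + 2*(i % 2)`[12,3]=>2
12: grp=3,tig=0
[3] (3+8,0*2+1) = (11,1)
col: 2 vs 1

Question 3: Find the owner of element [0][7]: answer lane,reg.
r: 0->gid=0,r8=0  c: 7->tid=3,i&1=1
L=0*4+3=3  i=0*2+1=1

3,1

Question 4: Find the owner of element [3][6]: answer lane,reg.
r=3→G=3,rhi=0  c=6→T=3,p=0
L=3*4+3=15  i=0*2+0=0

15,0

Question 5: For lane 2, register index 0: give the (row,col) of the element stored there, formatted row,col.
0,4

lane 2→2/4=0, 2 mod 4=2
i=0  r:0+0→0  c:2·2+0→4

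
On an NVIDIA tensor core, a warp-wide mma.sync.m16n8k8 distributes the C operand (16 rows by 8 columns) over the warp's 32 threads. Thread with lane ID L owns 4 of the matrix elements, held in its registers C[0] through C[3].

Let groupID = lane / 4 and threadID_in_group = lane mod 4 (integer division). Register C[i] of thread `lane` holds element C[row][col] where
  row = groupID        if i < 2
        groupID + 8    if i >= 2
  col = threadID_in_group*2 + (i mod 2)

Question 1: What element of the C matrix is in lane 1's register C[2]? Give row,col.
lane 1: g=0 (1/4), t=1 (1%4)
i=2: r=0+8=8, c=1*2+0=2

8,2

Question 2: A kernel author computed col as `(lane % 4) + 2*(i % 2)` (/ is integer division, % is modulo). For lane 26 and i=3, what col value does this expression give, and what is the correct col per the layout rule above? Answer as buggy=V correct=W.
`(lane % 4) + 2*(i % 2)`[26,3]=>4
lane 26: grp=6 (26/4), tig=2 (26%4)
i=3: r=6+8=14, c=2*2+1=5
col: 4 vs 5

buggy=4 correct=5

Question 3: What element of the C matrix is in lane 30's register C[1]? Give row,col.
lane 30: gid=7 (30/4), tid=2 (30%4)
i=1: r=7+0=7, c=2*2+1=5

7,5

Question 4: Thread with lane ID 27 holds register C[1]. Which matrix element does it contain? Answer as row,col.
L=27=>grp=27>>2=6, tig=27&3=3
[1]=>row 6+0=6  col 3·2+1=7

6,7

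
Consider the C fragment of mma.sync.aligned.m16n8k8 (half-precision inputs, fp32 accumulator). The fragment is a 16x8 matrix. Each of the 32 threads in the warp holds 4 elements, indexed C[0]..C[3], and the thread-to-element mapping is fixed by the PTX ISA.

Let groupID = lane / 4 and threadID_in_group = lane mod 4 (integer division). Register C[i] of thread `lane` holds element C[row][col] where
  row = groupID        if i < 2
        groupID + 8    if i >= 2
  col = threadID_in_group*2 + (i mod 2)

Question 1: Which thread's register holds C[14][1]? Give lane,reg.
r:14=>grp=6,rB=1  c:1=>tig=0,lo=1
L=6*4+0=24  i=1*2+1=3

24,3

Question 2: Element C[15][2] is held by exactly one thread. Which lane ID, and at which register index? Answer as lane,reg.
29,2

r=15⇒gr=7,Rb=1  c=2⇒th=1,odd=0
L=7*4+1=29  i=1*2+0=2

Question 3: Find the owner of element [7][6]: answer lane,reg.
r=7->g=7,rb=0  c=6->t=3,b0=0
L=7*4+3=31  i=0*2+0=0

31,0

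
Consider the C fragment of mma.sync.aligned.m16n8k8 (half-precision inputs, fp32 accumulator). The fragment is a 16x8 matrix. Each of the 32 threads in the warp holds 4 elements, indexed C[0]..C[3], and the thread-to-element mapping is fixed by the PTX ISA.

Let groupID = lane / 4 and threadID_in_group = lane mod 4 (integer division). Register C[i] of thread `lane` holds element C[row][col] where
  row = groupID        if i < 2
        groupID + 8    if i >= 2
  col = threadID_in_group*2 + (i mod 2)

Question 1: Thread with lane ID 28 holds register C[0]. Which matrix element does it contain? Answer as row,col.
7,0

L=28=>grp=28>>2=7, tig=28&3=0
[0]=>row 7+0=7  col 0·2+0=0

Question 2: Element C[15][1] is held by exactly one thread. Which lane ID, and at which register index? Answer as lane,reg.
28,3

r=15→G=7,rhi=1  c=1→T=0,p=1
L=7*4+0=28  i=1*2+1=3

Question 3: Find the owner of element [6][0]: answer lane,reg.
24,0

r=6→G=6,rhi=0  c=0→T=0,p=0
L=6*4+0=24  i=0*2+0=0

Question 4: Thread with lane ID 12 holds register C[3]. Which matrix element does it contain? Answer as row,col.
12: grp=3,tig=0
[3] (3+8,0*2+1) = (11,1)

11,1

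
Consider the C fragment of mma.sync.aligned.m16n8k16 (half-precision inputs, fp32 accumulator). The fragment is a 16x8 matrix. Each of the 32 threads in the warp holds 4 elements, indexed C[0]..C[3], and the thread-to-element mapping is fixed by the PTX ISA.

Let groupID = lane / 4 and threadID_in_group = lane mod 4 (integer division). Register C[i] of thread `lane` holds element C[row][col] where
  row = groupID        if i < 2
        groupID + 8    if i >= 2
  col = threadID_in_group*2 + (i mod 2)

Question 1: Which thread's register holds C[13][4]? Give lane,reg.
r=13→G=5,rhi=1  c=4→T=2,p=0
L=5*4+2=22  i=1*2+0=2

22,2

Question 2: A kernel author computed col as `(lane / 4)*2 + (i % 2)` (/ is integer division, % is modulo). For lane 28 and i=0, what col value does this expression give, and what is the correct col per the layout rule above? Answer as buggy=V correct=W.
buggy=14 correct=0

`(lane / 4)*2 + (i % 2)`[28,0]->14
lane 28: g=7 (28/4), t=0 (28%4)
i=0: r=7+0=7, c=0*2+0=0
col: 14 vs 0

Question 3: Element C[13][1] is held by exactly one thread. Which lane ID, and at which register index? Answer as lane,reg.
r=13→G=5,rhi=1  c=1→T=0,p=1
L=5*4+0=20  i=1*2+1=3

20,3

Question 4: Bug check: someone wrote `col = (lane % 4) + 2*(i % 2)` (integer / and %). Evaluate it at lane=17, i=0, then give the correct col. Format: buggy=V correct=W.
`(lane % 4) + 2*(i % 2)`[17,0]->1
L=17->g=17>>2=4, t=17&3=1
[0]->row 4+0=4  col 1·2+0=2
col: 1 vs 2

buggy=1 correct=2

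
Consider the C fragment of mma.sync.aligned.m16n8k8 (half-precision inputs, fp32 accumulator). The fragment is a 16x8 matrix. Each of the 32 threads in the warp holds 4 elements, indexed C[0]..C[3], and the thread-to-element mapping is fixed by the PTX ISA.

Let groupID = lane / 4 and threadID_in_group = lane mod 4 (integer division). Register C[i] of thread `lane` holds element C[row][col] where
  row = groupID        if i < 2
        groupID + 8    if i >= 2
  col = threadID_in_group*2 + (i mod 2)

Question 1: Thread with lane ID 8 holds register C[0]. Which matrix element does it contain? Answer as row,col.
2,0

lane 8: G=2 (8/4), T=0 (8%4)
i=0: r=2+0=2, c=0*2+0=0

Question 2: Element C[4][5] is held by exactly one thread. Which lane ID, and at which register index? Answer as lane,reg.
18,1

r=4->g=4,rb=0  c=5->t=2,b0=1
L=4*4+2=18  i=0*2+1=1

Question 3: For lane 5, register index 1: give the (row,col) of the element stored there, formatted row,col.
1,3

L=5->g=5>>2=1, t=5&3=1
[1]->row 1+0=1  col 1·2+1=3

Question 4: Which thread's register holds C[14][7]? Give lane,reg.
27,3

r:14=>grp=6,rB=1  c:7=>tig=3,lo=1
L=6*4+3=27  i=1*2+1=3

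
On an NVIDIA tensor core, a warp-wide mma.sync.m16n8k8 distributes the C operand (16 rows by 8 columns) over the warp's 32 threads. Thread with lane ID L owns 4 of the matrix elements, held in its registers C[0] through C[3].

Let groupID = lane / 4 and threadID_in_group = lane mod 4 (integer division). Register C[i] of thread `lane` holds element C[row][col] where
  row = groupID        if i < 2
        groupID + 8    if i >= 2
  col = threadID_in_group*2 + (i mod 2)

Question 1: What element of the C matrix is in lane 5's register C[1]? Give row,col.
lane 5⇒5/4=1, 5 mod 4=1
i=1  r:1+0⇒1  c:2·1+1⇒3

1,3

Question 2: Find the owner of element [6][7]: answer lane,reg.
r=6->g=6,rb=0  c=7->t=3,b0=1
L=6*4+3=27  i=0*2+1=1

27,1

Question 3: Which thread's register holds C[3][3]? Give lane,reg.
13,1

r=3⇒gr=3,Rb=0  c=3⇒th=1,odd=1
L=3*4+1=13  i=0*2+1=1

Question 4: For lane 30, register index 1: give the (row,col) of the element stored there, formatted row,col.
lane 30->30/4=7, 30 mod 4=2
i=1  r:7+0->7  c:2·2+1->5

7,5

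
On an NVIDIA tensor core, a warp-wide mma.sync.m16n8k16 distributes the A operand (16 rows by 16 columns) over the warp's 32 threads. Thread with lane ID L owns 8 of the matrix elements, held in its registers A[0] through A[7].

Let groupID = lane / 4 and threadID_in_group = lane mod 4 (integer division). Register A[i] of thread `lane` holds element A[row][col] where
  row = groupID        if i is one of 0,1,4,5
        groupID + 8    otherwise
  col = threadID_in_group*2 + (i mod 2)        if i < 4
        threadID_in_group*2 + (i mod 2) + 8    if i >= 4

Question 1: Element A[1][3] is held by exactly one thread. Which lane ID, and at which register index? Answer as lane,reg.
5,1

r: 1->gid=1,r8=0  c: 3->c8=0,tid=1,i&1=1
L=1*4+1=5  i=0*4+0*2+1=1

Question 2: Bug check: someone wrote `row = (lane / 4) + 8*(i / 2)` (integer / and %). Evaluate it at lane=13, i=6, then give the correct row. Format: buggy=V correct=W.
buggy=27 correct=11

`(lane / 4) + 8*(i / 2)`[13,6]->27
lane 13: gid=3 (13/4), tid=1 (13%4)
i=6: r=3+8=11, c=1*2+0+8=10
row: 27 vs 11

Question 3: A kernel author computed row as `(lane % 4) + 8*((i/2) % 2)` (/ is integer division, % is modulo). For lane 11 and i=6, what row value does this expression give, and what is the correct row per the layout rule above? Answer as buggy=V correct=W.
buggy=11 correct=10

`(lane % 4) + 8*((i/2) % 2)`[11,6]->11
lane 11: g=2 (11/4), t=3 (11%4)
i=6: r=2+8=10, c=3*2+0+8=14
row: 11 vs 10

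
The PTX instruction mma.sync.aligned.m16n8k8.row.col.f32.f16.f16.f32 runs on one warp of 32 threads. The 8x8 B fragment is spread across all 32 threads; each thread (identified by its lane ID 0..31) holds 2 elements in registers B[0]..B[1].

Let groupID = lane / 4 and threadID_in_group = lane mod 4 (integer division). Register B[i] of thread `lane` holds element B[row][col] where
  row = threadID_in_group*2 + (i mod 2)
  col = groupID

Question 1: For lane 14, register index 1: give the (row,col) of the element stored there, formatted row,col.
lane 14⇒14/4=3, 14 mod 4=2
i=1  r:2·2+1⇒5  c:3

5,3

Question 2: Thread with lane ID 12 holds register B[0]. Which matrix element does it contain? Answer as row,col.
0,3

L=12=>grp=12>>2=3, tig=12&3=0
[0]=>row 0·2+0=0  col grp=3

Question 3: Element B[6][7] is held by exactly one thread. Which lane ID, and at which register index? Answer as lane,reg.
31,0

c=7⇒gr=7  r=6⇒th=3,odd=0
L=7*4+3=31  i=0=0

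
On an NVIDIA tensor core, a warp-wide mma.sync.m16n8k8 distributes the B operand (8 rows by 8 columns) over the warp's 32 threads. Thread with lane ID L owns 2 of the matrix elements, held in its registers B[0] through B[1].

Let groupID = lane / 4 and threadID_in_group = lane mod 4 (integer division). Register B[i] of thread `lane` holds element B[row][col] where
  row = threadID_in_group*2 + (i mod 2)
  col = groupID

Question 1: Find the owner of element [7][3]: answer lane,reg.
c:3=>grp=3  r:7=>tig=3,lo=1
L=3*4+3=15  i=1=1

15,1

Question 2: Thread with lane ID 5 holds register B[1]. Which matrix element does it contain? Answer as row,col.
3,1

5: grp=1,tig=1
[1] (1*2+1,1) = (3,1)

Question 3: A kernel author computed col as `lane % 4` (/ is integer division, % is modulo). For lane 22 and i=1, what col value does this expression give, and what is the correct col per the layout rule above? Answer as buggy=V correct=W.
buggy=2 correct=5

`lane % 4`[22,1]⇒2
L=22⇒gr=22>>2=5, th=22&3=2
[1]⇒row 2·2+1=5  col gr=5
col: 2 vs 5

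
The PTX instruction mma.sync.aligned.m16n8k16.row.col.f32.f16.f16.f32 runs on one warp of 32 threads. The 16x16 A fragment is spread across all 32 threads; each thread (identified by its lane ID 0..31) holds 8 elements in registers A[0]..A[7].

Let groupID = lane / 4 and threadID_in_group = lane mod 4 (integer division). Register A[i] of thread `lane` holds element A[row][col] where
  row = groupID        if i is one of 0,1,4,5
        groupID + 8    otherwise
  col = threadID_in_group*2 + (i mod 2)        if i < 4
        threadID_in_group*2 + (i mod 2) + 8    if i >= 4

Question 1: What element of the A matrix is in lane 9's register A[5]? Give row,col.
2,11

lane 9: gid=2 (9/4), tid=1 (9%4)
i=5: r=2+0=2, c=1*2+1+8=11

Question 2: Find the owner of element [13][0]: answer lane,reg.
20,2

r=13→G=5,rhi=1  c=0→chi=0,T=0,p=0
L=5*4+0=20  i=0*4+1*2+0=2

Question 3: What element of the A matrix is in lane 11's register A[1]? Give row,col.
lane 11->11/4=2, 11 mod 4=3
i=1  r:2+0->2  c:2·3+1+0->7

2,7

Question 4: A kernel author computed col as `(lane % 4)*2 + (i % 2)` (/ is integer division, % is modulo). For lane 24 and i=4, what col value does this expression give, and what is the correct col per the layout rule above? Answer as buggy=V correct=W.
buggy=0 correct=8

`(lane % 4)*2 + (i % 2)`[24,4]→0
lane 24→24/4=6, 24 mod 4=0
i=4  r:6+0→6  c:2·0+0+8→8
col: 0 vs 8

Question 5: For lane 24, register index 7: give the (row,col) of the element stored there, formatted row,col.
14,9

24: G=6,T=0
[7] (6+8,0*2+1+8) = (14,9)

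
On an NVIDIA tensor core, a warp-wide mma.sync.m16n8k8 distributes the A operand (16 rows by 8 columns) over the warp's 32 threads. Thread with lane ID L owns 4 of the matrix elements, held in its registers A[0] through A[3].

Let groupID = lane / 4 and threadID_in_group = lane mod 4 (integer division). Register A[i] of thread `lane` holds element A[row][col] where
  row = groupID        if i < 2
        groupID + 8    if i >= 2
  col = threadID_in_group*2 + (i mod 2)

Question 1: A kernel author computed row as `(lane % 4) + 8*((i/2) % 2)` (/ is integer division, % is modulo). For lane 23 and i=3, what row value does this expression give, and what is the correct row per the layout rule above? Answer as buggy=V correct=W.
`(lane % 4) + 8*((i/2) % 2)`[23,3]⇒11
lane 23⇒23/4=5, 23 mod 4=3
i=3  r:5+8⇒13  c:2·3+1⇒7
row: 11 vs 13

buggy=11 correct=13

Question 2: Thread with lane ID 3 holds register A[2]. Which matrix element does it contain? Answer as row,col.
lane 3->3/4=0, 3 mod 4=3
i=2  r:0+8->8  c:2·3+0->6

8,6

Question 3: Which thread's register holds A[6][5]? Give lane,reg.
r: 6->gid=6,r8=0  c: 5->tid=2,i&1=1
L=6*4+2=26  i=0*2+1=1

26,1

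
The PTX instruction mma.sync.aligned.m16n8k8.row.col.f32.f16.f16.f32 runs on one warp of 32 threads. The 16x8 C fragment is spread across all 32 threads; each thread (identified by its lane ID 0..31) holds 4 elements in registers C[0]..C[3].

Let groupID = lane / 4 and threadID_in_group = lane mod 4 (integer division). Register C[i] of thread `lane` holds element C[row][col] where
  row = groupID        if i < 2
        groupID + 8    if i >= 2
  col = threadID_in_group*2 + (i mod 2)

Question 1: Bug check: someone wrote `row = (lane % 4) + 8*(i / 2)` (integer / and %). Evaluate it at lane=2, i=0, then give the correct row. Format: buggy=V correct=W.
buggy=2 correct=0

`(lane % 4) + 8*(i / 2)`[2,0]→2
L=2→G=2>>2=0, T=2&3=2
[0]→row 0+0=0  col 2·2+0=4
row: 2 vs 0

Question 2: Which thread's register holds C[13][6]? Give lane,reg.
23,2

r=13⇒gr=5,Rb=1  c=6⇒th=3,odd=0
L=5*4+3=23  i=1*2+0=2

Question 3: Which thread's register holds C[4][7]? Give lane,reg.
19,1

r=4⇒gr=4,Rb=0  c=7⇒th=3,odd=1
L=4*4+3=19  i=0*2+1=1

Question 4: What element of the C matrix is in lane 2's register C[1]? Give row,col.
0,5

L=2->gid=2>>2=0, tid=2&3=2
[1]->row 0+0=0  col 2·2+1=5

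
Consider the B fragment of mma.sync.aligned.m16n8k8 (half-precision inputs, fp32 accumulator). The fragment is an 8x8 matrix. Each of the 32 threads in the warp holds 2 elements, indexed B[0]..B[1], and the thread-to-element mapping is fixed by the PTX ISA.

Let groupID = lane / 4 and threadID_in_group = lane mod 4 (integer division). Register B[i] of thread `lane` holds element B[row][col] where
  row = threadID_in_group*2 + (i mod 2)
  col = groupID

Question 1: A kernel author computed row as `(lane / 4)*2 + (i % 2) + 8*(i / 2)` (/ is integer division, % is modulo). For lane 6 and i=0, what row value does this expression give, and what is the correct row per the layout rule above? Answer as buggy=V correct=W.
buggy=2 correct=4

`(lane / 4)*2 + (i % 2) + 8*(i / 2)`[6,0]→2
L=6→G=6>>2=1, T=6&3=2
[0]→row 2·2+0=4  col G=1
row: 2 vs 4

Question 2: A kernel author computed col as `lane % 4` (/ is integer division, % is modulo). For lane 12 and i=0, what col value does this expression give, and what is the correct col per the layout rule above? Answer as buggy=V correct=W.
buggy=0 correct=3

`lane % 4`[12,0]=>0
L=12=>grp=12>>2=3, tig=12&3=0
[0]=>row 0·2+0=0  col grp=3
col: 0 vs 3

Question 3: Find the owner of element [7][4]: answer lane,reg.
19,1

c=4⇒gr=4  r=7⇒th=3,odd=1
L=4*4+3=19  i=1=1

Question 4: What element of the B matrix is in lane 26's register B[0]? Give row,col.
26: grp=6,tig=2
[0] (2*2+0,6) = (4,6)

4,6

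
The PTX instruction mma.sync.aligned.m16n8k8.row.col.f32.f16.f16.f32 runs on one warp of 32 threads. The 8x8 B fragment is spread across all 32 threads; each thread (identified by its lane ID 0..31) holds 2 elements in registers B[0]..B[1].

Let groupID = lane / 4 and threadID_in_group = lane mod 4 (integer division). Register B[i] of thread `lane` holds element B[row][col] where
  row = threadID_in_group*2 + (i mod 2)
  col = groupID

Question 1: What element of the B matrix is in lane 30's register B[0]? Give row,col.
lane 30->30/4=7, 30 mod 4=2
i=0  r:2·2+0->4  c:7

4,7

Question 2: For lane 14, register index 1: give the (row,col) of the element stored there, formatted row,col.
lane 14->14/4=3, 14 mod 4=2
i=1  r:2·2+1->5  c:3

5,3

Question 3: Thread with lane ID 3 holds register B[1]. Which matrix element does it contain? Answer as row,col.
3: grp=0,tig=3
[1] (3*2+1,0) = (7,0)

7,0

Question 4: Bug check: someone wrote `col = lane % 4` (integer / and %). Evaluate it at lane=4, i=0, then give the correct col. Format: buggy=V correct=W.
`lane % 4`[4,0]→0
lane 4: G=1 (4/4), T=0 (4%4)
i=0: r=0*2+0=0, c=G=1
col: 0 vs 1

buggy=0 correct=1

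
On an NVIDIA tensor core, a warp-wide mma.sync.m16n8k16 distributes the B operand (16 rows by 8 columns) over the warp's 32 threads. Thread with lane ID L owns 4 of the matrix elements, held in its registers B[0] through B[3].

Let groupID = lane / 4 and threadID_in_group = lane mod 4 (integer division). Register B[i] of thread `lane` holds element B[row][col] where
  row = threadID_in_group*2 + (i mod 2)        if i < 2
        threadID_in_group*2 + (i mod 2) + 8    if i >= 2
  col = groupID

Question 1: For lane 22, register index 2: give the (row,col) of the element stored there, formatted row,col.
L=22→G=22>>2=5, T=22&3=2
[2]→row 2·2+0+8=12  col G=5

12,5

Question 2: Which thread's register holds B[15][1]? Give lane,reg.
7,3

c=1→G=1  r=15→rhi=1,T=3,p=1
L=1*4+3=7  i=1*2+1=3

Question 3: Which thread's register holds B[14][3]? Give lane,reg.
c=3→G=3  r=14→rhi=1,T=3,p=0
L=3*4+3=15  i=1*2+0=2

15,2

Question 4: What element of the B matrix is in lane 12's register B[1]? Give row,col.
1,3

L=12=>grp=12>>2=3, tig=12&3=0
[1]=>row 0·2+1+0=1  col grp=3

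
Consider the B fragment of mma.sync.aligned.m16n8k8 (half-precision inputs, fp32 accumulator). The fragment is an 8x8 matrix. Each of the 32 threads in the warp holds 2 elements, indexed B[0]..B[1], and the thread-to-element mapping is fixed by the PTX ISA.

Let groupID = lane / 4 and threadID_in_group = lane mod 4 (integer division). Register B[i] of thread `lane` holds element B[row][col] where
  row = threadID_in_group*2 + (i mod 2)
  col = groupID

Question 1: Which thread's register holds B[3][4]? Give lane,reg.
17,1

c: 4->gid=4  r: 3->tid=1,i&1=1
L=4*4+1=17  i=1=1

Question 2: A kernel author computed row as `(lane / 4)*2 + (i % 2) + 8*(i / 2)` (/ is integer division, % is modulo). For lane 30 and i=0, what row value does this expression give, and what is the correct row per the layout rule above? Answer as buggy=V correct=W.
`(lane / 4)*2 + (i % 2) + 8*(i / 2)`[30,0]->14
L=30->g=30>>2=7, t=30&3=2
[0]->row 2·2+0=4  col g=7
row: 14 vs 4

buggy=14 correct=4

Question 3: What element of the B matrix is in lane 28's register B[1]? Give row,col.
lane 28: G=7 (28/4), T=0 (28%4)
i=1: r=0*2+1=1, c=G=7

1,7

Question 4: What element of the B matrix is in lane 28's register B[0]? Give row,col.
L=28->gid=28>>2=7, tid=28&3=0
[0]->row 0·2+0=0  col gid=7

0,7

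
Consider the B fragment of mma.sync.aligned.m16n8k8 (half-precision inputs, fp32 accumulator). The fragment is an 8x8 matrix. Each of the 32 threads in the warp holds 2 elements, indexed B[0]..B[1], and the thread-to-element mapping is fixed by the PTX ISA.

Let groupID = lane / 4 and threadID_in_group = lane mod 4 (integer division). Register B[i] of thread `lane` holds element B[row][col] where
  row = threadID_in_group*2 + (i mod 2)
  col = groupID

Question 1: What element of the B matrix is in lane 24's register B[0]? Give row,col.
0,6

lane 24: g=6 (24/4), t=0 (24%4)
i=0: r=0*2+0=0, c=g=6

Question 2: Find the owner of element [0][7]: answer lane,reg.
c=7->g=7  r=0->t=0,b0=0
L=7*4+0=28  i=0=0

28,0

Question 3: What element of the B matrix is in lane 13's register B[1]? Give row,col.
3,3

L=13⇒gr=13>>2=3, th=13&3=1
[1]⇒row 1·2+1=3  col gr=3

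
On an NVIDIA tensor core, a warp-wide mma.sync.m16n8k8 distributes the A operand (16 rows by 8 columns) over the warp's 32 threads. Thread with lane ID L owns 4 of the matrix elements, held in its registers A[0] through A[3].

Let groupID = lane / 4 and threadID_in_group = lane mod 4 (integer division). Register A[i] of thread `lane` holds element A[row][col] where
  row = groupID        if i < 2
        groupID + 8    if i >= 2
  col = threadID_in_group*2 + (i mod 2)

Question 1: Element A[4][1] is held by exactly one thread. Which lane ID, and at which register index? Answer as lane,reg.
r=4→G=4,rhi=0  c=1→T=0,p=1
L=4*4+0=16  i=0*2+1=1

16,1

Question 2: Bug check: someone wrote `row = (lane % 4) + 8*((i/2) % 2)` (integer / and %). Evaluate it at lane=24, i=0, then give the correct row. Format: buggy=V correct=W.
`(lane % 4) + 8*((i/2) % 2)`[24,0]->0
L=24->g=24>>2=6, t=24&3=0
[0]->row 6+0=6  col 0·2+0=0
row: 0 vs 6

buggy=0 correct=6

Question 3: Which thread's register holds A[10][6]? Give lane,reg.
11,2

r:10=>grp=2,rB=1  c:6=>tig=3,lo=0
L=2*4+3=11  i=1*2+0=2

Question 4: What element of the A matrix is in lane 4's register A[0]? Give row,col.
lane 4→4/4=1, 4 mod 4=0
i=0  r:1+0→1  c:2·0+0→0

1,0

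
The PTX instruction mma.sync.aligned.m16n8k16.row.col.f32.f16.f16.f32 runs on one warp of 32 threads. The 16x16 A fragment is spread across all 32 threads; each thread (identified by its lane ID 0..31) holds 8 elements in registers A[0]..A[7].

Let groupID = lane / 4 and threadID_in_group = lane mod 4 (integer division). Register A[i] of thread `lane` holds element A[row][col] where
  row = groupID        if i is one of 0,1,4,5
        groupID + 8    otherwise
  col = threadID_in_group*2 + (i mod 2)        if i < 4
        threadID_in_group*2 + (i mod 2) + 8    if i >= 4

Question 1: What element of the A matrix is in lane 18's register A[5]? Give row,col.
lane 18->18/4=4, 18 mod 4=2
i=5  r:4+0->4  c:2·2+1+8->13

4,13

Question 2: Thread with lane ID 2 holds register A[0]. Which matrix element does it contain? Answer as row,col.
lane 2⇒2/4=0, 2 mod 4=2
i=0  r:0+0⇒0  c:2·2+0+0⇒4

0,4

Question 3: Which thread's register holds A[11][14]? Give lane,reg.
r: 11->gid=3,r8=1  c: 14->c8=1,tid=3,i&1=0
L=3*4+3=15  i=1*4+1*2+0=6

15,6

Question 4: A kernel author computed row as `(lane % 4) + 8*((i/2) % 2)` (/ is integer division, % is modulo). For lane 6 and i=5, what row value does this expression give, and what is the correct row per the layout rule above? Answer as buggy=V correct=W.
buggy=2 correct=1

`(lane % 4) + 8*((i/2) % 2)`[6,5]⇒2
6: gr=1,th=2
[5] (1+0,2*2+1+8) = (1,13)
row: 2 vs 1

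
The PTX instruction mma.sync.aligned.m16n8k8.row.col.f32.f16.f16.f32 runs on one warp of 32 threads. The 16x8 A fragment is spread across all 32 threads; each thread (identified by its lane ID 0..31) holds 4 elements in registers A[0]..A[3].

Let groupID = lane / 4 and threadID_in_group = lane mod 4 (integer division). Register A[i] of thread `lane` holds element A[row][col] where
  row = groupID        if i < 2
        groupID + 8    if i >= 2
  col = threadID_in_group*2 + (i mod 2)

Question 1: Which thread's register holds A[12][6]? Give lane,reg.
r=12->g=4,rb=1  c=6->t=3,b0=0
L=4*4+3=19  i=1*2+0=2

19,2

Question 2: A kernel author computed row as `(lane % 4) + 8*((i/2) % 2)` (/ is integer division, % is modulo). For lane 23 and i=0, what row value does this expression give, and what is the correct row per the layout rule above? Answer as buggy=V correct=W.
`(lane % 4) + 8*((i/2) % 2)`[23,0]->3
L=23->g=23>>2=5, t=23&3=3
[0]->row 5+0=5  col 3·2+0=6
row: 3 vs 5

buggy=3 correct=5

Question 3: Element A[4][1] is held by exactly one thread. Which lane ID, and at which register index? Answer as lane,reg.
r: 4->gid=4,r8=0  c: 1->tid=0,i&1=1
L=4*4+0=16  i=0*2+1=1

16,1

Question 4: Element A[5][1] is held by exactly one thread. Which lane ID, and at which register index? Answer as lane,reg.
20,1

r=5->g=5,rb=0  c=1->t=0,b0=1
L=5*4+0=20  i=0*2+1=1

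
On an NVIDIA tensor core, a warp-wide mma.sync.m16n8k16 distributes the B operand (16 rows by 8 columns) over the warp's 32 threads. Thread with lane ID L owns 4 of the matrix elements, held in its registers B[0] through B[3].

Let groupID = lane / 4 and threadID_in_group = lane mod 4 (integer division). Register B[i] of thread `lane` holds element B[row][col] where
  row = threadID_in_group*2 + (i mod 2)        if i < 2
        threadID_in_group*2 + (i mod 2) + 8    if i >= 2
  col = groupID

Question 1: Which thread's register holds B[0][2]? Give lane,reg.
8,0

c=2⇒gr=2  r=0⇒Rb=0,th=0,odd=0
L=2*4+0=8  i=0*2+0=0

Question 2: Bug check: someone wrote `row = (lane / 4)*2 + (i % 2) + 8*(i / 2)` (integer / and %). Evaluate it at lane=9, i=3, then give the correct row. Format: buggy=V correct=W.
buggy=13 correct=11

`(lane / 4)*2 + (i % 2) + 8*(i / 2)`[9,3]->13
L=9->gid=9>>2=2, tid=9&3=1
[3]->row 1·2+1+8=11  col gid=2
row: 13 vs 11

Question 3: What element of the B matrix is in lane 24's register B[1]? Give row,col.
lane 24: G=6 (24/4), T=0 (24%4)
i=1: r=0*2+1+0=1, c=G=6

1,6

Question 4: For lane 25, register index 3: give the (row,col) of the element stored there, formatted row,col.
11,6

25: g=6,t=1
[3] (1*2+1+8,6) = (11,6)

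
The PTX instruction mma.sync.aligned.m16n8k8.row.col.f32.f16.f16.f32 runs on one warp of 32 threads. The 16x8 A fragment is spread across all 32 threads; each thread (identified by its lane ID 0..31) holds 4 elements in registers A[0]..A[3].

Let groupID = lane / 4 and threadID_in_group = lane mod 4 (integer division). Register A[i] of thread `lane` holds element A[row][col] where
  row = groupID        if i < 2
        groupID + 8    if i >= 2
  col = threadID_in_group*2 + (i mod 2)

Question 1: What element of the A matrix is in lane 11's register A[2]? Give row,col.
10,6

11: gr=2,th=3
[2] (2+8,3*2+0) = (10,6)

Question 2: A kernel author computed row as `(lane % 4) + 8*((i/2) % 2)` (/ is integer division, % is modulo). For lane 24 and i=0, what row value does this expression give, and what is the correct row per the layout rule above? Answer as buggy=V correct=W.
buggy=0 correct=6

`(lane % 4) + 8*((i/2) % 2)`[24,0]→0
L=24→G=24>>2=6, T=24&3=0
[0]→row 6+0=6  col 0·2+0=0
row: 0 vs 6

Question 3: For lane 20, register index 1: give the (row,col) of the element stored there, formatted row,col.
lane 20: g=5 (20/4), t=0 (20%4)
i=1: r=5+0=5, c=0*2+1=1

5,1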